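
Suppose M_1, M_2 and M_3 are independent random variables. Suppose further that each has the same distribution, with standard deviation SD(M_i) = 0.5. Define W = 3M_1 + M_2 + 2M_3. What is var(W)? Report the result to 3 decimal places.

3.500

var(M_i) = (0.5)² = 0.25
By independence, var(W) = (3)²var(M_1) + (1)²var(M_2) + (2)²var(M_3)
= (3)²·0.25 + (1)²·0.25 + (2)²·0.25 = 3.5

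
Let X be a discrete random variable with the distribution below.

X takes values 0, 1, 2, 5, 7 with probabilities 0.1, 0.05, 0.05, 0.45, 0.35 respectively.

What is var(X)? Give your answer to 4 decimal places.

5.1275

E[X] = (0)(0.1) + (1)(0.05) + (2)(0.05) + (5)(0.45) + (7)(0.35) = 4.85
E[X²] = (0)²(0.1) + (1)²(0.05) + (2)²(0.05) + (5)²(0.45) + (7)²(0.35) = 28.65
var(X) = E[X²] − (E[X])² = 28.65 − (4.85)² = 5.1275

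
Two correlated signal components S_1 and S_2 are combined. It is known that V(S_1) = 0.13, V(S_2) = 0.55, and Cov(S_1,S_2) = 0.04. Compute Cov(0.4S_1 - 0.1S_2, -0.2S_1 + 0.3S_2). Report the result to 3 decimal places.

Cov(0.4S_1 - 0.1S_2, -0.2S_1 + 0.3S_2) = (0.4)(-0.2)V(S_1) + (-0.1)(0.3)V(S_2) + [(0.4)(0.3) + (-0.1)(-0.2)]Cov(S_1,S_2)
= -0.08·0.13 + -0.03·0.55 + 0.14·0.04 = -0.0213

-0.021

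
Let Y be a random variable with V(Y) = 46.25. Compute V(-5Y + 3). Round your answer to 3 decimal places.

1156.250

V(-5Y + 3) = (-5)²·V(Y) = 25·46.25 = 1156.25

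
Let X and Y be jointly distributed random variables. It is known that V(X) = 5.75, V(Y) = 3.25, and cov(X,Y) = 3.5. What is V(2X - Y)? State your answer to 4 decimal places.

V(2X - Y) = (2)²·V(X) + (-1)²·V(Y) + 2·(2)·(-1)·cov(X,Y)
= 4·5.75 + 1·3.25 + -4·3.5 = 12.25

12.2500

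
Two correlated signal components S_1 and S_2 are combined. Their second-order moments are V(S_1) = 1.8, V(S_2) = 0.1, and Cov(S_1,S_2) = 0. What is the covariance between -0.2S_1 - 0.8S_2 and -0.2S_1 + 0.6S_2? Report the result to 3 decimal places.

Cov(-0.2S_1 - 0.8S_2, -0.2S_1 + 0.6S_2) = (-0.2)(-0.2)V(S_1) + (-0.8)(0.6)V(S_2) + [(-0.2)(0.6) + (-0.8)(-0.2)]Cov(S_1,S_2)
= 0.04·1.8 + -0.48·0.1 + 0.04·0 = 0.024

0.024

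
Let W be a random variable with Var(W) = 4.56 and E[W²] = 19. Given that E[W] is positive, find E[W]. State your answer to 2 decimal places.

(E[W])² = E[W²] − Var(W) = 19 − 4.56 = 14.44
E[W] = √14.44 = 3.8

3.80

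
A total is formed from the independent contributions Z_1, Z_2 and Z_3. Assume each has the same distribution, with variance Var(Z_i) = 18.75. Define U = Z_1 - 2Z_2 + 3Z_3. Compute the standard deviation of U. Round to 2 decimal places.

16.20

By independence, Var(U) = (1)²Var(Z_1) + (-2)²Var(Z_2) + (3)²Var(Z_3)
= (1)²·18.75 + (-2)²·18.75 + (3)²·18.75 = 262.5
sd(U) = √262.5 ≈ 16.20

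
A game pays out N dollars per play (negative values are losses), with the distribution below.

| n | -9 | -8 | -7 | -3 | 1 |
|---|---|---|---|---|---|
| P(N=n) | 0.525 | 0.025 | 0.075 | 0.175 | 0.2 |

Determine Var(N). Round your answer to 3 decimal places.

E[N] = (-9)(0.525) + (-8)(0.025) + (-7)(0.075) + (-3)(0.175) + (1)(0.2) = -5.775
E[N²] = (-9)²(0.525) + (-8)²(0.025) + (-7)²(0.075) + (-3)²(0.175) + (1)²(0.2) = 49.575
Var(N) = E[N²] − (E[N])² = 49.575 − (-5.775)² = 16.224375

16.224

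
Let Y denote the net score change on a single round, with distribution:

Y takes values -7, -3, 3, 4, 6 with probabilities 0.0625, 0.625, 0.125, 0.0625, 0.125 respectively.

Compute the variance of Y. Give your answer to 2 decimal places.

E[Y] = (-7)(0.0625) + (-3)(0.625) + (3)(0.125) + (4)(0.0625) + (6)(0.125) = -0.9375
E[Y²] = (-7)²(0.0625) + (-3)²(0.625) + (3)²(0.125) + (4)²(0.0625) + (6)²(0.125) = 15.3125
var(Y) = E[Y²] − (E[Y])² = 15.3125 − (-0.9375)² = 14.43359375

14.43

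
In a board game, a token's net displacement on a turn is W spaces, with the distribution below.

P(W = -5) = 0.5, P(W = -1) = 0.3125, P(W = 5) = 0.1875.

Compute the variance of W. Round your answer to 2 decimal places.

E[W] = (-5)(0.5) + (-1)(0.3125) + (5)(0.1875) = -1.875
E[W²] = (-5)²(0.5) + (-1)²(0.3125) + (5)²(0.1875) = 17.5
Var(W) = E[W²] − (E[W])² = 17.5 − (-1.875)² = 13.984375

13.98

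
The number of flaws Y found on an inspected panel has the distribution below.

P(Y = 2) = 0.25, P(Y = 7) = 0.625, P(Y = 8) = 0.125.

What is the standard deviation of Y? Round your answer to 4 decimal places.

E[Y] = (2)(0.25) + (7)(0.625) + (8)(0.125) = 5.875
E[Y²] = (2)²(0.25) + (7)²(0.625) + (8)²(0.125) = 39.625
Var(Y) = E[Y²] − (E[Y])² = 39.625 − (5.875)² = 5.109375
SD(Y) = √5.109375 ≈ 2.2604

2.2604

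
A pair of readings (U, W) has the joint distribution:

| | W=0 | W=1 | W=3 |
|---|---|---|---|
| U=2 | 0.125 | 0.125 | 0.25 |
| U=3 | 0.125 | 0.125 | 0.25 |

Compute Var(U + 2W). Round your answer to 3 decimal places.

7.000

E[U] = 2.5,  E[W] = 1.75,  E[UW] = 4.375
Var(U) = 6.5 − (2.5)² = 0.25;  Var(W) = 4.75 − (1.75)² = 1.6875
Cov(U,W) = 4.375 − (2.5)(1.75) = 0
Var(U + 2W) = (1)²·0.25 + (2)²·1.6875 + 2·(1)·(2)·0 = 7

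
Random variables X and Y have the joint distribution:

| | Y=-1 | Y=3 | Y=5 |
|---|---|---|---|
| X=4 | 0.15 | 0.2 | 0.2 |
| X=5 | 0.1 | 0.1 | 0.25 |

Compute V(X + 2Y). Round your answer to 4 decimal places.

23.9875

E[X] = 4.45,  E[Y] = 2.9,  E[XY] = 13.05
V(X) = 20.05 − (4.45)² = 0.2475;  V(Y) = 14.2 − (2.9)² = 5.79
Cov(X,Y) = 13.05 − (4.45)(2.9) = 0.145
V(X + 2Y) = (1)²·0.2475 + (2)²·5.79 + 2·(1)·(2)·0.145 = 23.9875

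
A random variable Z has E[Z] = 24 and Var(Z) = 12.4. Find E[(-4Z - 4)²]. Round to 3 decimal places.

10198.400

E[-4Z - 4] = -4·24 − 4 = -100
Var(-4Z - 4) = (-4)²·12.4 = 198.4
E[(-4Z - 4)²] = Var((-4Z - 4)) + (E[(-4Z - 4)])² = 198.4 + (-100)² = 10198.4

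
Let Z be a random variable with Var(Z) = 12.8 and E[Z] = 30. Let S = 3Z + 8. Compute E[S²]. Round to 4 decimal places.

E[3Z + 8] = 3·30 + 8 = 98
Var(3Z + 8) = (3)²·12.8 = 115.2
E[S²] = Var(S) + (E[S])² = 115.2 + (98)² = 9719.2

9719.2000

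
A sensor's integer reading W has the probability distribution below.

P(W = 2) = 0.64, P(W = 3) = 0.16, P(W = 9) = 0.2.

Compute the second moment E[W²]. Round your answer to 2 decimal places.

20.20

E[W²] = (2)²(0.64) + (3)²(0.16) + (9)²(0.2) = 20.2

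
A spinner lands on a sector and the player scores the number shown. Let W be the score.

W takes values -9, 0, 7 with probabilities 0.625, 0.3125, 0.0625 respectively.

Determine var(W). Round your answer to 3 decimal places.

E[W] = (-9)(0.625) + (0)(0.3125) + (7)(0.0625) = -5.1875
E[W²] = (-9)²(0.625) + (0)²(0.3125) + (7)²(0.0625) = 53.6875
var(W) = E[W²] − (E[W])² = 53.6875 − (-5.1875)² = 26.77734375

26.777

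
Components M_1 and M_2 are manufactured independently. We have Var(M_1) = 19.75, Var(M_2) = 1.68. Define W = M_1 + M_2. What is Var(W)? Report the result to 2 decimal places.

By independence, Var(W) = (1)²Var(M_1) + (1)²Var(M_2)
= (1)²·19.75 + (1)²·1.68 = 21.43

21.43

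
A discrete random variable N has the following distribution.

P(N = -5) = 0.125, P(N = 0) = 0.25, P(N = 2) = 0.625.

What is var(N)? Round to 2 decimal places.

5.23

E[N] = (-5)(0.125) + (0)(0.25) + (2)(0.625) = 0.625
E[N²] = (-5)²(0.125) + (0)²(0.25) + (2)²(0.625) = 5.625
var(N) = E[N²] − (E[N])² = 5.625 − (0.625)² = 5.234375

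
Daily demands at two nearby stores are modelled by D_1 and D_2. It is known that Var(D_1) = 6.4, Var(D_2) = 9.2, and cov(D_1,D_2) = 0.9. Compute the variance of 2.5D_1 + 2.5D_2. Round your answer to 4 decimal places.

Var(2.5D_1 + 2.5D_2) = (2.5)²·Var(D_1) + (2.5)²·Var(D_2) + 2·(2.5)·(2.5)·cov(D_1,D_2)
= 6.25·6.4 + 6.25·9.2 + 12.5·0.9 = 108.75

108.7500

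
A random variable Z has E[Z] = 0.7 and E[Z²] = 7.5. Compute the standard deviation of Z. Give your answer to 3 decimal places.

2.648

var(Z) = 7.5 − (0.7)² = 7.01
sd(Z) = √7.01 ≈ 2.648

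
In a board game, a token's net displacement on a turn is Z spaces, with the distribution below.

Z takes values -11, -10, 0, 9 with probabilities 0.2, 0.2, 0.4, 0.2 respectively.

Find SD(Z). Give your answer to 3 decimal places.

E[Z] = (-11)(0.2) + (-10)(0.2) + (0)(0.4) + (9)(0.2) = -2.4
E[Z²] = (-11)²(0.2) + (-10)²(0.2) + (0)²(0.4) + (9)²(0.2) = 60.4
V(Z) = E[Z²] − (E[Z])² = 60.4 − (-2.4)² = 54.64
SD(Z) = √54.64 ≈ 7.392

7.392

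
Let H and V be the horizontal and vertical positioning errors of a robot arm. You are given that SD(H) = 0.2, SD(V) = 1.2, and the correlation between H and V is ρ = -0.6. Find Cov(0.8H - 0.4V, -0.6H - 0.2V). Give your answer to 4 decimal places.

Var(H) = (0.2)² = 0.04;  Var(V) = (1.2)² = 1.44
Cov(H,V) = ρ·SD(H)·SD(V) = -0.6·0.2·1.2 = -0.144
Cov(0.8H - 0.4V, -0.6H - 0.2V) = (0.8)(-0.6)Var(H) + (-0.4)(-0.2)Var(V) + [(0.8)(-0.2) + (-0.4)(-0.6)]Cov(H,V)
= -0.48·0.04 + 0.08·1.44 + 0.08·-0.144 = 0.08448

0.0845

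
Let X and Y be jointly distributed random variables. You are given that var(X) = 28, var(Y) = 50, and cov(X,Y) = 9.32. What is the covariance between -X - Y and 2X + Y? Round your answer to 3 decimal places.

cov(-X - Y, 2X + Y) = (-1)(2)var(X) + (-1)(1)var(Y) + [(-1)(1) + (-1)(2)]cov(X,Y)
= -2·28 + -1·50 + -3·9.32 = -133.96

-133.960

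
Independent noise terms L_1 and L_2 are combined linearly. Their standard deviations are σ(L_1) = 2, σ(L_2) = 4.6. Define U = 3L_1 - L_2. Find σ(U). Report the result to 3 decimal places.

Var(L_1) = 4, Var(L_2) = 21.16
By independence, Var(U) = (3)²Var(L_1) + (-1)²Var(L_2)
= (3)²·4 + (-1)²·21.16 = 57.16
σ(U) = √57.16 ≈ 7.560

7.560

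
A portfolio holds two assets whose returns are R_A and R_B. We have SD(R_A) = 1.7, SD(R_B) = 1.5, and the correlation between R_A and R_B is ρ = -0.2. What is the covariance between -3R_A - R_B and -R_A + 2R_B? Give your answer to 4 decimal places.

Var(R_A) = (1.7)² = 2.89;  Var(R_B) = (1.5)² = 2.25
cov(R_A,R_B) = ρ·SD(R_A)·SD(R_B) = -0.2·1.7·1.5 = -0.51
cov(-3R_A - R_B, -R_A + 2R_B) = (-3)(-1)Var(R_A) + (-1)(2)Var(R_B) + [(-3)(2) + (-1)(-1)]cov(R_A,R_B)
= 3·2.89 + -2·2.25 + -5·-0.51 = 6.72

6.7200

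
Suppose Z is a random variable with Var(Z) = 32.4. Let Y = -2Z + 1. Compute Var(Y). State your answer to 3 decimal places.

Var(-2Z + 1) = (-2)²·Var(Z) = 4·32.4 = 129.6

129.600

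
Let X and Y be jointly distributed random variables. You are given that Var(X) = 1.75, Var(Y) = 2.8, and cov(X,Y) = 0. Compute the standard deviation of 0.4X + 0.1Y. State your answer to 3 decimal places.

Var(0.4X + 0.1Y) = (0.4)²·Var(X) + (0.1)²·Var(Y) + 2·(0.4)·(0.1)·cov(X,Y)
= 0.16·1.75 + 0.01·2.8 + 0.08·0 = 0.308
σ(0.4X + 0.1Y) = √0.308 ≈ 0.555

0.555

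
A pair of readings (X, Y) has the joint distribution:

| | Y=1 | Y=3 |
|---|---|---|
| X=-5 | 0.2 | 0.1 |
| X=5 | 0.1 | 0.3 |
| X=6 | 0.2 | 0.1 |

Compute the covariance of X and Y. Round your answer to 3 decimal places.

0.900

E[X] = 2.3,  E[Y] = 2
E[XY] = 5.5
cov(X,Y) = E[XY] − E[X]E[Y] = 5.5 − (2.3)(2) = 0.9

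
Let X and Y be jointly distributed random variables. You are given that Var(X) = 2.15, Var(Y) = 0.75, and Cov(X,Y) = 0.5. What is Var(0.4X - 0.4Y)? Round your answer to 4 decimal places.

Var(0.4X - 0.4Y) = (0.4)²·Var(X) + (-0.4)²·Var(Y) + 2·(0.4)·(-0.4)·Cov(X,Y)
= 0.16·2.15 + 0.16·0.75 + -0.32·0.5 = 0.304

0.3040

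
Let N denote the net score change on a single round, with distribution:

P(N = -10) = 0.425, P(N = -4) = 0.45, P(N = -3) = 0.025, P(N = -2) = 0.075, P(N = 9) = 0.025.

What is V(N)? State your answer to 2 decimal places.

15.65

E[N] = (-10)(0.425) + (-4)(0.45) + (-3)(0.025) + (-2)(0.075) + (9)(0.025) = -6.05
E[N²] = (-10)²(0.425) + (-4)²(0.45) + (-3)²(0.025) + (-2)²(0.075) + (9)²(0.025) = 52.25
V(N) = E[N²] − (E[N])² = 52.25 − (-6.05)² = 15.6475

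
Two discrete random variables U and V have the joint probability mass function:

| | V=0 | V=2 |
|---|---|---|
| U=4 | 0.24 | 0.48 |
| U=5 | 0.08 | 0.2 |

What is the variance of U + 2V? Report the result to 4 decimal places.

E[U] = 4.28,  E[V] = 1.36,  E[UV] = 5.84
Var(U) = 18.52 − (4.28)² = 0.2016;  Var(V) = 2.72 − (1.36)² = 0.8704
cov(U,V) = 5.84 − (4.28)(1.36) = 0.0192
Var(U + 2V) = (1)²·0.2016 + (2)²·0.8704 + 2·(1)·(2)·0.0192 = 3.76

3.7600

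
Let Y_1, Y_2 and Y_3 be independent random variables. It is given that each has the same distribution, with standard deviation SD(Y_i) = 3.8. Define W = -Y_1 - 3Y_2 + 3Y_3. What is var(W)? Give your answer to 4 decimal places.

274.3600

var(Y_i) = (3.8)² = 14.44
By independence, var(W) = (-1)²var(Y_1) + (-3)²var(Y_2) + (3)²var(Y_3)
= (-1)²·14.44 + (-3)²·14.44 + (3)²·14.44 = 274.36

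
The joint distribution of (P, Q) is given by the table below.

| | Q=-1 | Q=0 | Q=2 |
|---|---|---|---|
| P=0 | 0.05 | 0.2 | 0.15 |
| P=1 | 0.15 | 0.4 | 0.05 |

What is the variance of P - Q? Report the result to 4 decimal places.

1.5400

E[P] = 0.6,  E[Q] = 0.2,  E[PQ] = -0.05
Var(P) = 0.6 − (0.6)² = 0.24;  Var(Q) = 1 − (0.2)² = 0.96
Cov(P,Q) = -0.05 − (0.6)(0.2) = -0.17
Var(P - Q) = (1)²·0.24 + (-1)²·0.96 + 2·(1)·(-1)·-0.17 = 1.54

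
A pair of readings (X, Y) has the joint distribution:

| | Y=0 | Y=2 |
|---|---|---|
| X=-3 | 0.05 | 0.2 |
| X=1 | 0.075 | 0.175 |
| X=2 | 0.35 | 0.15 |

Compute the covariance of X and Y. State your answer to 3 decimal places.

-0.775

E[X] = 0.5,  E[Y] = 1.05
E[XY] = -0.25
Cov(X,Y) = E[XY] − E[X]E[Y] = -0.25 − (0.5)(1.05) = -0.775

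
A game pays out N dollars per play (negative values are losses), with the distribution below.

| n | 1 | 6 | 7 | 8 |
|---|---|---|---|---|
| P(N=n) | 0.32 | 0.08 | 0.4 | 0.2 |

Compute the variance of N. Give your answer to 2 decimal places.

E[N] = (1)(0.32) + (6)(0.08) + (7)(0.4) + (8)(0.2) = 5.2
E[N²] = (1)²(0.32) + (6)²(0.08) + (7)²(0.4) + (8)²(0.2) = 35.6
Var(N) = E[N²] − (E[N])² = 35.6 − (5.2)² = 8.56

8.56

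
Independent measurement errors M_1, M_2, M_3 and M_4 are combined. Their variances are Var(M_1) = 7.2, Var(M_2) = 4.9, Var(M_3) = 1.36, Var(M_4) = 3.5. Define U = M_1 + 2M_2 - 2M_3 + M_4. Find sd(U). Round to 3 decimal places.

5.978

By independence, Var(U) = (1)²Var(M_1) + (2)²Var(M_2) + (-2)²Var(M_3) + (1)²Var(M_4)
= (1)²·7.2 + (2)²·4.9 + (-2)²·1.36 + (1)²·3.5 = 35.74
sd(U) = √35.74 ≈ 5.978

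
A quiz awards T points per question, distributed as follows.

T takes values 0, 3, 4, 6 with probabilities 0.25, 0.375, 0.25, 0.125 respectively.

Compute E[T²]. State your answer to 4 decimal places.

11.8750

E[T²] = (0)²(0.25) + (3)²(0.375) + (4)²(0.25) + (6)²(0.125) = 11.875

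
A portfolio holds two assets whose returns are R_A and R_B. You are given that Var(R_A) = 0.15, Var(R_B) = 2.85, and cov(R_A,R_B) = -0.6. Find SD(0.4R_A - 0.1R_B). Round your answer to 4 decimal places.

0.3170

Var(0.4R_A - 0.1R_B) = (0.4)²·Var(R_A) + (-0.1)²·Var(R_B) + 2·(0.4)·(-0.1)·cov(R_A,R_B)
= 0.16·0.15 + 0.01·2.85 + -0.08·-0.6 = 0.1005
SD(0.4R_A - 0.1R_B) = √0.1005 ≈ 0.3170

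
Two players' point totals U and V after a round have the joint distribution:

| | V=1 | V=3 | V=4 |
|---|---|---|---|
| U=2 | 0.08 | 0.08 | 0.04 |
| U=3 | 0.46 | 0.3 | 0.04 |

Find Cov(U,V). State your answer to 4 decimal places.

-0.0800

E[U] = 2.8,  E[V] = 2
E[UV] = 5.52
Cov(U,V) = E[UV] − E[U]E[V] = 5.52 − (2.8)(2) = -0.08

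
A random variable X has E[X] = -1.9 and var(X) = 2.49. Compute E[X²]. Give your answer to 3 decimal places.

E[X²] = var(X) + (E[X])² = 2.49 + (-1.9)² = 6.1

6.100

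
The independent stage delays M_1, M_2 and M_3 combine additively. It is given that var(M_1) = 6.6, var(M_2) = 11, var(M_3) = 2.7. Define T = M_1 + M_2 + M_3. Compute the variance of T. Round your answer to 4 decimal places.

20.3000

By independence, var(T) = (1)²var(M_1) + (1)²var(M_2) + (1)²var(M_3)
= (1)²·6.6 + (1)²·11 + (1)²·2.7 = 20.3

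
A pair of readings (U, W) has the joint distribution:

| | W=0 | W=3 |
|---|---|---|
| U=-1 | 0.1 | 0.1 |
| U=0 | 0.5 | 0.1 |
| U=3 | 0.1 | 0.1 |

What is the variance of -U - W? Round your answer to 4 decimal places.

E[U] = 0.4,  E[W] = 0.9,  E[UW] = 0.6
Var(U) = 2 − (0.4)² = 1.84;  Var(W) = 2.7 − (0.9)² = 1.89
Cov(U,W) = 0.6 − (0.4)(0.9) = 0.24
Var(-U - W) = (-1)²·1.84 + (-1)²·1.89 + 2·(-1)·(-1)·0.24 = 4.21

4.2100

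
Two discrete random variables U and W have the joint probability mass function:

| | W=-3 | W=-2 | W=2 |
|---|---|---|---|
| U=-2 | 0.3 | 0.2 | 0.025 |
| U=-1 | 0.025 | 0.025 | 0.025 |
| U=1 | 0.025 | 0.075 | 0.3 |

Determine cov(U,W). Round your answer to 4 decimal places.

E[U] = -0.725,  E[W] = -0.95
E[UW] = 2.95
cov(U,W) = E[UW] − E[U]E[W] = 2.95 − (-0.725)(-0.95) = 2.26125

2.2613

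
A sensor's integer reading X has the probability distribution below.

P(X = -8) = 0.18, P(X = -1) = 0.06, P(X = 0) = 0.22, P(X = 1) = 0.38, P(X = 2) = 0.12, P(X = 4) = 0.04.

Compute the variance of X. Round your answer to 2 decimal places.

E[X] = (-8)(0.18) + (-1)(0.06) + (0)(0.22) + (1)(0.38) + (2)(0.12) + (4)(0.04) = -0.72
E[X²] = (-8)²(0.18) + (-1)²(0.06) + (0)²(0.22) + (1)²(0.38) + (2)²(0.12) + (4)²(0.04) = 13.08
var(X) = E[X²] − (E[X])² = 13.08 − (-0.72)² = 12.5616

12.56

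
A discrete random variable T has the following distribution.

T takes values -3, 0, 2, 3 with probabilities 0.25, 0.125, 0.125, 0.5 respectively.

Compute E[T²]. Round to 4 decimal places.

E[T²] = (-3)²(0.25) + (0)²(0.125) + (2)²(0.125) + (3)²(0.5) = 7.25

7.2500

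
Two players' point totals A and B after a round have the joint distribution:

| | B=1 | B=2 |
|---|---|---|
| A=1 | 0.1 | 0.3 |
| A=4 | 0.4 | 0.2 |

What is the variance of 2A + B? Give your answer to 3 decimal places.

7.690

E[A] = 2.8,  E[B] = 1.5,  E[AB] = 3.9
Var(A) = 10 − (2.8)² = 2.16;  Var(B) = 2.5 − (1.5)² = 0.25
Cov(A,B) = 3.9 − (2.8)(1.5) = -0.3
Var(2A + B) = (2)²·2.16 + (1)²·0.25 + 2·(2)·(1)·-0.3 = 7.69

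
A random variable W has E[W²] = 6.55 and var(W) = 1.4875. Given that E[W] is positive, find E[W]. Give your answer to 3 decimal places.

(E[W])² = E[W²] − var(W) = 6.55 − 1.4875 = 5.0625
E[W] = √5.0625 = 2.25

2.250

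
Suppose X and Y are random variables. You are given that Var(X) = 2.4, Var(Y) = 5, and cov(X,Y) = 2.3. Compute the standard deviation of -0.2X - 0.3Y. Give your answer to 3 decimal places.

0.907

Var(-0.2X - 0.3Y) = (-0.2)²·Var(X) + (-0.3)²·Var(Y) + 2·(-0.2)·(-0.3)·cov(X,Y)
= 0.04·2.4 + 0.09·5 + 0.12·2.3 = 0.822
σ(-0.2X - 0.3Y) = √0.822 ≈ 0.907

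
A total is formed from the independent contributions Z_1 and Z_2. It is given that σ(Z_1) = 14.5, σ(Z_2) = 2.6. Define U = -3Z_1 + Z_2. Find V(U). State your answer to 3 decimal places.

1899.010

V(Z_1) = 210.25, V(Z_2) = 6.76
By independence, V(U) = (-3)²V(Z_1) + (1)²V(Z_2)
= (-3)²·210.25 + (1)²·6.76 = 1899.01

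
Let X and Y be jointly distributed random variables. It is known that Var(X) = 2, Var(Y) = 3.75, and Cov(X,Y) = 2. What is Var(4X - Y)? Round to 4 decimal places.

19.7500

Var(4X - Y) = (4)²·Var(X) + (-1)²·Var(Y) + 2·(4)·(-1)·Cov(X,Y)
= 16·2 + 1·3.75 + -8·2 = 19.75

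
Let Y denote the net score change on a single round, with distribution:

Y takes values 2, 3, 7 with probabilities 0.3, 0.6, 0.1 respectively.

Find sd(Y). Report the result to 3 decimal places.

1.375

E[Y] = (2)(0.3) + (3)(0.6) + (7)(0.1) = 3.1
E[Y²] = (2)²(0.3) + (3)²(0.6) + (7)²(0.1) = 11.5
var(Y) = E[Y²] − (E[Y])² = 11.5 − (3.1)² = 1.89
sd(Y) = √1.89 ≈ 1.375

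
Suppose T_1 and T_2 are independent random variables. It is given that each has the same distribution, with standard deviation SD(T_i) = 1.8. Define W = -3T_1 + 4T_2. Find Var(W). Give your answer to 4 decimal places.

81.0000

Var(T_i) = (1.8)² = 3.24
By independence, Var(W) = (-3)²Var(T_1) + (4)²Var(T_2)
= (-3)²·3.24 + (4)²·3.24 = 81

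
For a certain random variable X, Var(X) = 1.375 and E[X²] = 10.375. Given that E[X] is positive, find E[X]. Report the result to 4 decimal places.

(E[X])² = E[X²] − Var(X) = 10.375 − 1.375 = 9
E[X] = √9 = 3

3.0000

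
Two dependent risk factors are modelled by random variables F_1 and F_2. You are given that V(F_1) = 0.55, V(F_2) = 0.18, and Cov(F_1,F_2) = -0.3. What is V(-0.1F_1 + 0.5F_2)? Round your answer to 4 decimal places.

0.0805

V(-0.1F_1 + 0.5F_2) = (-0.1)²·V(F_1) + (0.5)²·V(F_2) + 2·(-0.1)·(0.5)·Cov(F_1,F_2)
= 0.01·0.55 + 0.25·0.18 + -0.1·-0.3 = 0.0805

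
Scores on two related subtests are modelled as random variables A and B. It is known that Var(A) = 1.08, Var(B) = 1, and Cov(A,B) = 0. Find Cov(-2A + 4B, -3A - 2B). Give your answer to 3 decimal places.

-1.520

Cov(-2A + 4B, -3A - 2B) = (-2)(-3)Var(A) + (4)(-2)Var(B) + [(-2)(-2) + (4)(-3)]Cov(A,B)
= 6·1.08 + -8·1 + -8·0 = -1.52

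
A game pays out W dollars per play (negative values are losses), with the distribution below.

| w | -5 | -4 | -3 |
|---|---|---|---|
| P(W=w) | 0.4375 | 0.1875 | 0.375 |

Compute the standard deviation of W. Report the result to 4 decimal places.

0.8992

E[W] = (-5)(0.4375) + (-4)(0.1875) + (-3)(0.375) = -4.0625
E[W²] = (-5)²(0.4375) + (-4)²(0.1875) + (-3)²(0.375) = 17.3125
Var(W) = E[W²] − (E[W])² = 17.3125 − (-4.0625)² = 0.80859375
SD(W) = √0.80859375 ≈ 0.8992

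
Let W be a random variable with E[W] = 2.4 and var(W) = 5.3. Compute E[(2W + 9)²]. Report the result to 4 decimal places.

E[2W + 9] = 2·2.4 + 9 = 13.8
var(2W + 9) = (2)²·5.3 = 21.2
E[(2W + 9)²] = var((2W + 9)) + (E[(2W + 9)])² = 21.2 + (13.8)² = 211.64

211.6400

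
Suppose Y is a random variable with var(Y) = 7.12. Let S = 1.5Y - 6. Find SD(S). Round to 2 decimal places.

4.00

var(1.5Y - 6) = (1.5)²·7.12 = 16.02
SD(S) = √16.02 ≈ 4.00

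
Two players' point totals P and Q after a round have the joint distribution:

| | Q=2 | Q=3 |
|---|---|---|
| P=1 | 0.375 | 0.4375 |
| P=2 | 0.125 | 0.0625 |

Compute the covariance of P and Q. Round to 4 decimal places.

-0.0313

E[P] = 1.1875,  E[Q] = 2.5
E[PQ] = 2.9375
Cov(P,Q) = E[PQ] − E[P]E[Q] = 2.9375 − (1.1875)(2.5) = -0.03125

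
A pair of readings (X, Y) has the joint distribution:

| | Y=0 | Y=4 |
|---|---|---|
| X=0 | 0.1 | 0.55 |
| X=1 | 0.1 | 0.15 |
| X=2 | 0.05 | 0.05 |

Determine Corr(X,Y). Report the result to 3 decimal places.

E[X] = 0.45,  E[Y] = 3
E[XY] = 1
Cov(X,Y) = E[XY] − E[X]E[Y] = 1 − (0.45)(3) = -0.35
var(X) = 0.4475,  var(Y) = 3
ρ = -0.35 / √(0.4475·3) ≈ -0.302

-0.302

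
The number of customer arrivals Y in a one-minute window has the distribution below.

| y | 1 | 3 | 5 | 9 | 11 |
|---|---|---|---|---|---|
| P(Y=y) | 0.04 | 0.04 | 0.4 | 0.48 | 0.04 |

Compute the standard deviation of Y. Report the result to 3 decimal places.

E[Y] = (1)(0.04) + (3)(0.04) + (5)(0.4) + (9)(0.48) + (11)(0.04) = 6.92
E[Y²] = (1)²(0.04) + (3)²(0.04) + (5)²(0.4) + (9)²(0.48) + (11)²(0.04) = 54.12
Var(Y) = E[Y²] − (E[Y])² = 54.12 − (6.92)² = 6.2336
sd(Y) = √6.2336 ≈ 2.497

2.497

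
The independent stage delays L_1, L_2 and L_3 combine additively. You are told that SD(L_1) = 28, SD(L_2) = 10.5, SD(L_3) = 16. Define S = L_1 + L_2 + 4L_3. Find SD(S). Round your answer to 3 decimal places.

70.642

var(L_1) = 784, var(L_2) = 110.25, var(L_3) = 256
By independence, var(S) = (1)²var(L_1) + (1)²var(L_2) + (4)²var(L_3)
= (1)²·784 + (1)²·110.25 + (4)²·256 = 4990.25
SD(S) = √4990.25 ≈ 70.642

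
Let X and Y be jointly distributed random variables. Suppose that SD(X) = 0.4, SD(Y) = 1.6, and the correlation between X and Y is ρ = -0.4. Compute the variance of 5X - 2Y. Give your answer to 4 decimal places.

Var(X) = (0.4)² = 0.16;  Var(Y) = (1.6)² = 2.56
Cov(X,Y) = ρ·SD(X)·SD(Y) = -0.4·0.4·1.6 = -0.256
Var(5X - 2Y) = (5)²·Var(X) + (-2)²·Var(Y) + 2·(5)·(-2)·Cov(X,Y)
= 25·0.16 + 4·2.56 + -20·-0.256 = 19.36

19.3600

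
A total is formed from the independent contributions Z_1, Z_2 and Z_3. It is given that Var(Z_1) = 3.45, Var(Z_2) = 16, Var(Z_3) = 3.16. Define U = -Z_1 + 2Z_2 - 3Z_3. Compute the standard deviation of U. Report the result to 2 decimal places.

9.79

By independence, Var(U) = (-1)²Var(Z_1) + (2)²Var(Z_2) + (-3)²Var(Z_3)
= (-1)²·3.45 + (2)²·16 + (-3)²·3.16 = 95.89
sd(U) = √95.89 ≈ 9.79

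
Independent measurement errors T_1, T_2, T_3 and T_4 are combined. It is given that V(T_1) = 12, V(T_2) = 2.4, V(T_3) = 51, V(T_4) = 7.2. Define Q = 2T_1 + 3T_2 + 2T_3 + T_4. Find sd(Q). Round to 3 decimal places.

By independence, V(Q) = (2)²V(T_1) + (3)²V(T_2) + (2)²V(T_3) + (1)²V(T_4)
= (2)²·12 + (3)²·2.4 + (2)²·51 + (1)²·7.2 = 280.8
sd(Q) = √280.8 ≈ 16.757

16.757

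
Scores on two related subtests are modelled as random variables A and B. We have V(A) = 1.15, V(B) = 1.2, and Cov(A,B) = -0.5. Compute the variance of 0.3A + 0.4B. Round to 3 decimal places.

V(0.3A + 0.4B) = (0.3)²·V(A) + (0.4)²·V(B) + 2·(0.3)·(0.4)·Cov(A,B)
= 0.09·1.15 + 0.16·1.2 + 0.24·-0.5 = 0.1755

0.176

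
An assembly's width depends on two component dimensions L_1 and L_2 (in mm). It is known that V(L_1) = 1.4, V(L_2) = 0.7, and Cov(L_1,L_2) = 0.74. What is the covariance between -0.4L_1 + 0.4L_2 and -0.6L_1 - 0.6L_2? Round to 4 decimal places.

Cov(-0.4L_1 + 0.4L_2, -0.6L_1 - 0.6L_2) = (-0.4)(-0.6)V(L_1) + (0.4)(-0.6)V(L_2) + [(-0.4)(-0.6) + (0.4)(-0.6)]Cov(L_1,L_2)
= 0.24·1.4 + -0.24·0.7 + 0·0.74 = 0.168

0.1680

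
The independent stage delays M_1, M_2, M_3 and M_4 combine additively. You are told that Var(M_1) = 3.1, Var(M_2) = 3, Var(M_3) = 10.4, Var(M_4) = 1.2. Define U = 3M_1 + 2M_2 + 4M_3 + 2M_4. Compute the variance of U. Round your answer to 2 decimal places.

By independence, Var(U) = (3)²Var(M_1) + (2)²Var(M_2) + (4)²Var(M_3) + (2)²Var(M_4)
= (3)²·3.1 + (2)²·3 + (4)²·10.4 + (2)²·1.2 = 211.1

211.10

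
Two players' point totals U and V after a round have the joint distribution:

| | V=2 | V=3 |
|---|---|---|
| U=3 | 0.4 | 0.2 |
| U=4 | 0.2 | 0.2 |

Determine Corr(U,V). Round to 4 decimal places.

0.1667

E[U] = 3.4,  E[V] = 2.4
E[UV] = 8.2
cov(U,V) = E[UV] − E[U]E[V] = 8.2 − (3.4)(2.4) = 0.04
Var(U) = 0.24,  Var(V) = 0.24
ρ = 0.04 / √(0.24·0.24) ≈ 0.1667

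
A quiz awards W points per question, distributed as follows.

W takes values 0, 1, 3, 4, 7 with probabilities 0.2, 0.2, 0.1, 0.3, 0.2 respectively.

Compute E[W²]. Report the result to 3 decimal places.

15.700

E[W²] = (0)²(0.2) + (1)²(0.2) + (3)²(0.1) + (4)²(0.3) + (7)²(0.2) = 15.7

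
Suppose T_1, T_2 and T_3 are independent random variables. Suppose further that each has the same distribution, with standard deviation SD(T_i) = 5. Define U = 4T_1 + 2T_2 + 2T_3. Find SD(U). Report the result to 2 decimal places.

Var(T_i) = (5)² = 25
By independence, Var(U) = (4)²Var(T_1) + (2)²Var(T_2) + (2)²Var(T_3)
= (4)²·25 + (2)²·25 + (2)²·25 = 600
SD(U) = √600 ≈ 24.49

24.49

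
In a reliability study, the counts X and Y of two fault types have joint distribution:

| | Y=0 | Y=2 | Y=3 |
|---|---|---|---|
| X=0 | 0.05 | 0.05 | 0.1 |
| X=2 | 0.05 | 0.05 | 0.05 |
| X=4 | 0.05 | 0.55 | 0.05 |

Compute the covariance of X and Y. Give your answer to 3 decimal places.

-0.010

E[X] = 2.9,  E[Y] = 1.9
E[XY] = 5.5
cov(X,Y) = E[XY] − E[X]E[Y] = 5.5 − (2.9)(1.9) = -0.01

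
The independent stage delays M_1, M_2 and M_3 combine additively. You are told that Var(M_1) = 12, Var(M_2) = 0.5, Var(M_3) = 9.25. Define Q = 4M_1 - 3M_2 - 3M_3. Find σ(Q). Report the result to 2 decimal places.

By independence, Var(Q) = (4)²Var(M_1) + (-3)²Var(M_2) + (-3)²Var(M_3)
= (4)²·12 + (-3)²·0.5 + (-3)²·9.25 = 279.75
σ(Q) = √279.75 ≈ 16.73

16.73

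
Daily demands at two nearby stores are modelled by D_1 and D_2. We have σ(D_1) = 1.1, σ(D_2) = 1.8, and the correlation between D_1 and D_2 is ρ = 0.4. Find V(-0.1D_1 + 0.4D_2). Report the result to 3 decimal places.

V(D_1) = (1.1)² = 1.21;  V(D_2) = (1.8)² = 3.24
Cov(D_1,D_2) = ρ·σ(D_1)·σ(D_2) = 0.4·1.1·1.8 = 0.792
V(-0.1D_1 + 0.4D_2) = (-0.1)²·V(D_1) + (0.4)²·V(D_2) + 2·(-0.1)·(0.4)·Cov(D_1,D_2)
= 0.01·1.21 + 0.16·3.24 + -0.08·0.792 = 0.46714

0.467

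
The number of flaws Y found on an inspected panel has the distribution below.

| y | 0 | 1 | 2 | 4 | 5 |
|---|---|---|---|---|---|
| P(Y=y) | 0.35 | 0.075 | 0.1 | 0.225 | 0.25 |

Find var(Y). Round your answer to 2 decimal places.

E[Y] = (0)(0.35) + (1)(0.075) + (2)(0.1) + (4)(0.225) + (5)(0.25) = 2.425
E[Y²] = (0)²(0.35) + (1)²(0.075) + (2)²(0.1) + (4)²(0.225) + (5)²(0.25) = 10.325
var(Y) = E[Y²] − (E[Y])² = 10.325 − (2.425)² = 4.444375

4.44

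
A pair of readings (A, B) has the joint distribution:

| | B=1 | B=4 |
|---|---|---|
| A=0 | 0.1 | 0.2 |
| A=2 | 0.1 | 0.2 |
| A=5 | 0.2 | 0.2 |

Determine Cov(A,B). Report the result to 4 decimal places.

E[A] = 2.6,  E[B] = 2.8
E[AB] = 6.8
Cov(A,B) = E[AB] − E[A]E[B] = 6.8 − (2.6)(2.8) = -0.48

-0.4800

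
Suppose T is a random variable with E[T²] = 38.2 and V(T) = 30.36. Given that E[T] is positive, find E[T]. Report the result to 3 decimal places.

(E[T])² = E[T²] − V(T) = 38.2 − 30.36 = 7.84
E[T] = √7.84 = 2.8

2.800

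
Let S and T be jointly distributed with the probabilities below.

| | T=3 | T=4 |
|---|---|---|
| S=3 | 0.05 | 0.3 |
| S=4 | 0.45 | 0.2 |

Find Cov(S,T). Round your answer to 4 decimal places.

E[S] = 3.65,  E[T] = 3.5
E[ST] = 12.65
Cov(S,T) = E[ST] − E[S]E[T] = 12.65 − (3.65)(3.5) = -0.125

-0.1250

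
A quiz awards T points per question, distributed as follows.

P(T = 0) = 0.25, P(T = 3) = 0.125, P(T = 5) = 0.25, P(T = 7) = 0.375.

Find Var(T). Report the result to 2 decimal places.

7.69

E[T] = (0)(0.25) + (3)(0.125) + (5)(0.25) + (7)(0.375) = 4.25
E[T²] = (0)²(0.25) + (3)²(0.125) + (5)²(0.25) + (7)²(0.375) = 25.75
Var(T) = E[T²] − (E[T])² = 25.75 − (4.25)² = 7.6875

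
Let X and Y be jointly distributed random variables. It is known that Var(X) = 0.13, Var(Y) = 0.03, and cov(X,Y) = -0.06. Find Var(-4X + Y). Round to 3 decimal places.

2.590

Var(-4X + Y) = (-4)²·Var(X) + (1)²·Var(Y) + 2·(-4)·(1)·cov(X,Y)
= 16·0.13 + 1·0.03 + -8·-0.06 = 2.59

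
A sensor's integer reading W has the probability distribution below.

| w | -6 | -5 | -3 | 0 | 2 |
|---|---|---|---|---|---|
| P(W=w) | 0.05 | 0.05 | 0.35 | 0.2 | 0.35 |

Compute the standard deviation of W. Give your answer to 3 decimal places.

2.606

E[W] = (-6)(0.05) + (-5)(0.05) + (-3)(0.35) + (0)(0.2) + (2)(0.35) = -0.9
E[W²] = (-6)²(0.05) + (-5)²(0.05) + (-3)²(0.35) + (0)²(0.2) + (2)²(0.35) = 7.6
var(W) = E[W²] − (E[W])² = 7.6 − (-0.9)² = 6.79
SD(W) = √6.79 ≈ 2.606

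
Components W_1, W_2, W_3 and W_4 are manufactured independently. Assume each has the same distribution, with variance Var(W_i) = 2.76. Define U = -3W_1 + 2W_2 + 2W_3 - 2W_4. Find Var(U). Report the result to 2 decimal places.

57.96

By independence, Var(U) = (-3)²Var(W_1) + (2)²Var(W_2) + (2)²Var(W_3) + (-2)²Var(W_4)
= (-3)²·2.76 + (2)²·2.76 + (2)²·2.76 + (-2)²·2.76 = 57.96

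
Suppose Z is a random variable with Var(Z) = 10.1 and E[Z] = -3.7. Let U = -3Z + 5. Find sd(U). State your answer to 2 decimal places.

Var(-3Z + 5) = (-3)²·10.1 = 90.9
sd(U) = √90.9 ≈ 9.53

9.53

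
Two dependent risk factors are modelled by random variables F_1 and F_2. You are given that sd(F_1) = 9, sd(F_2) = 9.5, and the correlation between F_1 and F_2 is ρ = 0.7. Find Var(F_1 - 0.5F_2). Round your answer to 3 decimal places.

Var(F_1) = (9)² = 81;  Var(F_2) = (9.5)² = 90.25
cov(F_1,F_2) = ρ·sd(F_1)·sd(F_2) = 0.7·9·9.5 = 59.85
Var(F_1 - 0.5F_2) = (1)²·Var(F_1) + (-0.5)²·Var(F_2) + 2·(1)·(-0.5)·cov(F_1,F_2)
= 1·81 + 0.25·90.25 + -1·59.85 = 43.7125

43.713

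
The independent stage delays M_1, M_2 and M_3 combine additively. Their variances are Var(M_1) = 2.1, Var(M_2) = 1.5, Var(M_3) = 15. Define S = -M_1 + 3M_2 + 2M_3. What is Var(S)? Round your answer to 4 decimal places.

75.6000

By independence, Var(S) = (-1)²Var(M_1) + (3)²Var(M_2) + (2)²Var(M_3)
= (-1)²·2.1 + (3)²·1.5 + (2)²·15 = 75.6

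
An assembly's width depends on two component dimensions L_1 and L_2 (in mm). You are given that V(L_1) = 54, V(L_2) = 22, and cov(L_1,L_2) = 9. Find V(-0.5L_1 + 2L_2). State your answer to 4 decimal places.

83.5000

V(-0.5L_1 + 2L_2) = (-0.5)²·V(L_1) + (2)²·V(L_2) + 2·(-0.5)·(2)·cov(L_1,L_2)
= 0.25·54 + 4·22 + -2·9 = 83.5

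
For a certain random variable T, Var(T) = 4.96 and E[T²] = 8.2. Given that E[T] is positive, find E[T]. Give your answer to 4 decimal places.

1.8000

(E[T])² = E[T²] − Var(T) = 8.2 − 4.96 = 3.24
E[T] = √3.24 = 1.8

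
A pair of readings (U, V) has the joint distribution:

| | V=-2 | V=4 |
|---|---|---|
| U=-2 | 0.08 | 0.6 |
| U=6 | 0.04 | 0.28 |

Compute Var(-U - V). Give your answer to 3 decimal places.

E[U] = 0.56,  E[V] = 3.28,  E[UV] = 1.76
Var(U) = 14.24 − (0.56)² = 13.9264;  Var(V) = 14.56 − (3.28)² = 3.8016
Cov(U,V) = 1.76 − (0.56)(3.28) = -0.0768
Var(-U - V) = (-1)²·13.9264 + (-1)²·3.8016 + 2·(-1)·(-1)·-0.0768 = 17.5744

17.574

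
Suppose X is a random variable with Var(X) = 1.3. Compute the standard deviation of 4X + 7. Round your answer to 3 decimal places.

Var(4X + 7) = (4)²·1.3 = 20.8
σ(4X + 7) = √20.8 ≈ 4.561

4.561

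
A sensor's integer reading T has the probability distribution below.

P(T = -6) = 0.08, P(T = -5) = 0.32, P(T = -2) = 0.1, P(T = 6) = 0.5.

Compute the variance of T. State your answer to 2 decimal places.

28.76

E[T] = (-6)(0.08) + (-5)(0.32) + (-2)(0.1) + (6)(0.5) = 0.72
E[T²] = (-6)²(0.08) + (-5)²(0.32) + (-2)²(0.1) + (6)²(0.5) = 29.28
V(T) = E[T²] − (E[T])² = 29.28 − (0.72)² = 28.7616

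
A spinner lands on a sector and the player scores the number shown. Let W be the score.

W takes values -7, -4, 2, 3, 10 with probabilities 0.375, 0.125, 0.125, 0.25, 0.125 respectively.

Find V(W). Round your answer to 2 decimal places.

34.86

E[W] = (-7)(0.375) + (-4)(0.125) + (2)(0.125) + (3)(0.25) + (10)(0.125) = -0.875
E[W²] = (-7)²(0.375) + (-4)²(0.125) + (2)²(0.125) + (3)²(0.25) + (10)²(0.125) = 35.625
V(W) = E[W²] − (E[W])² = 35.625 − (-0.875)² = 34.859375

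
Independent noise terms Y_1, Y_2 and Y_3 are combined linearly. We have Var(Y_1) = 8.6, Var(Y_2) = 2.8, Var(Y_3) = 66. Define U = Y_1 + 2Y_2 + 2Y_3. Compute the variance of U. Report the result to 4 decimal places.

By independence, Var(U) = (1)²Var(Y_1) + (2)²Var(Y_2) + (2)²Var(Y_3)
= (1)²·8.6 + (2)²·2.8 + (2)²·66 = 283.8

283.8000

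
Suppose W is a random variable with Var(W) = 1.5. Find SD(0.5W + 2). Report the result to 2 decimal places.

0.61

Var(0.5W + 2) = (0.5)²·1.5 = 0.375
SD(0.5W + 2) = √0.375 ≈ 0.61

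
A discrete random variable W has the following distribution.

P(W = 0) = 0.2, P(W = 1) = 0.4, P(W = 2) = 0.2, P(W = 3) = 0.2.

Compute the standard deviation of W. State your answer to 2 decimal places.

E[W] = (0)(0.2) + (1)(0.4) + (2)(0.2) + (3)(0.2) = 1.4
E[W²] = (0)²(0.2) + (1)²(0.4) + (2)²(0.2) + (3)²(0.2) = 3
Var(W) = E[W²] − (E[W])² = 3 − (1.4)² = 1.04
SD(W) = √1.04 ≈ 1.02

1.02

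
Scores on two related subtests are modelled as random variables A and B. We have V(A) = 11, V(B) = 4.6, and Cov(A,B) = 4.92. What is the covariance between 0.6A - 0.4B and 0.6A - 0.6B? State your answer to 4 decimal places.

Cov(0.6A - 0.4B, 0.6A - 0.6B) = (0.6)(0.6)V(A) + (-0.4)(-0.6)V(B) + [(0.6)(-0.6) + (-0.4)(0.6)]Cov(A,B)
= 0.36·11 + 0.24·4.6 + -0.6·4.92 = 2.112

2.1120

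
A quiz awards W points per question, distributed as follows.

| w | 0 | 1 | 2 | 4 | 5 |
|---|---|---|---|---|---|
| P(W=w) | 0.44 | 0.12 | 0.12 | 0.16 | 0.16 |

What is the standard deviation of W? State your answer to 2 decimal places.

1.98

E[W] = (0)(0.44) + (1)(0.12) + (2)(0.12) + (4)(0.16) + (5)(0.16) = 1.8
E[W²] = (0)²(0.44) + (1)²(0.12) + (2)²(0.12) + (4)²(0.16) + (5)²(0.16) = 7.16
V(W) = E[W²] − (E[W])² = 7.16 − (1.8)² = 3.92
SD(W) = √3.92 ≈ 1.98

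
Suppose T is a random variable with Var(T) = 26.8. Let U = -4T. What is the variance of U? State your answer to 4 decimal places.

428.8000

Var(-4T) = (-4)²·Var(T) = 16·26.8 = 428.8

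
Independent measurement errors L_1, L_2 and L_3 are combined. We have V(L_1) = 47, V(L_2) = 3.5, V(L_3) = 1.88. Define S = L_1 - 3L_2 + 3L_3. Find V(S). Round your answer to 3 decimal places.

By independence, V(S) = (1)²V(L_1) + (-3)²V(L_2) + (3)²V(L_3)
= (1)²·47 + (-3)²·3.5 + (3)²·1.88 = 95.42

95.420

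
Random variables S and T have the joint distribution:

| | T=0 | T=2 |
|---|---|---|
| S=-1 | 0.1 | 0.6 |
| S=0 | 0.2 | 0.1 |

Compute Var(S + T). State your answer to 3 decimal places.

E[S] = -0.7,  E[T] = 1.4,  E[ST] = -1.2
Var(S) = 0.7 − (-0.7)² = 0.21;  Var(T) = 2.8 − (1.4)² = 0.84
cov(S,T) = -1.2 − (-0.7)(1.4) = -0.22
Var(S + T) = (1)²·0.21 + (1)²·0.84 + 2·(1)·(1)·-0.22 = 0.61

0.610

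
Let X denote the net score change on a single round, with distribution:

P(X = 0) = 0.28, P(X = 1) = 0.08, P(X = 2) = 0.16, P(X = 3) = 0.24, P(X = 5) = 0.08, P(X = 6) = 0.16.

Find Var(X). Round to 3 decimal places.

4.490

E[X] = (0)(0.28) + (1)(0.08) + (2)(0.16) + (3)(0.24) + (5)(0.08) + (6)(0.16) = 2.48
E[X²] = (0)²(0.28) + (1)²(0.08) + (2)²(0.16) + (3)²(0.24) + (5)²(0.08) + (6)²(0.16) = 10.64
Var(X) = E[X²] − (E[X])² = 10.64 − (2.48)² = 4.4896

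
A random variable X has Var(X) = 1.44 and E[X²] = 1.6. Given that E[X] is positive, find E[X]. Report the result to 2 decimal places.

(E[X])² = E[X²] − Var(X) = 1.6 − 1.44 = 0.16
E[X] = √0.16 = 0.4

0.40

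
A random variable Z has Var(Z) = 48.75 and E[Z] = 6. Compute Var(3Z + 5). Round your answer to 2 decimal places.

438.75

Var(3Z + 5) = (3)²·Var(Z) = 9·48.75 = 438.75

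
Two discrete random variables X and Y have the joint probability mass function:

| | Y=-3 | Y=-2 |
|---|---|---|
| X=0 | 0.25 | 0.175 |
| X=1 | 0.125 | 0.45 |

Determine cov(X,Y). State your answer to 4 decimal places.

E[X] = 0.575,  E[Y] = -2.375
E[XY] = -1.275
cov(X,Y) = E[XY] − E[X]E[Y] = -1.275 − (0.575)(-2.375) = 0.090625

0.0906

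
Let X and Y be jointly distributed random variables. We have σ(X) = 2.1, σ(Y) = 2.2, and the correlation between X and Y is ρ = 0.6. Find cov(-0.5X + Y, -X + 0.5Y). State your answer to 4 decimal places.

1.1600

Var(X) = (2.1)² = 4.41;  Var(Y) = (2.2)² = 4.84
cov(X,Y) = ρ·σ(X)·σ(Y) = 0.6·2.1·2.2 = 2.772
cov(-0.5X + Y, -X + 0.5Y) = (-0.5)(-1)Var(X) + (1)(0.5)Var(Y) + [(-0.5)(0.5) + (1)(-1)]cov(X,Y)
= 0.5·4.41 + 0.5·4.84 + -1.25·2.772 = 1.16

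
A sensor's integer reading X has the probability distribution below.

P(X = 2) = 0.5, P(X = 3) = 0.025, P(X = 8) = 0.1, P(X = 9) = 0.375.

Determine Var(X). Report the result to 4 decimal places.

E[X] = (2)(0.5) + (3)(0.025) + (8)(0.1) + (9)(0.375) = 5.25
E[X²] = (2)²(0.5) + (3)²(0.025) + (8)²(0.1) + (9)²(0.375) = 39
Var(X) = E[X²] − (E[X])² = 39 − (5.25)² = 11.4375

11.4375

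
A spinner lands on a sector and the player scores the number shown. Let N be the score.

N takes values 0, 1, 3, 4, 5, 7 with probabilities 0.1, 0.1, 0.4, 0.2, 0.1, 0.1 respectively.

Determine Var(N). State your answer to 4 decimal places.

E[N] = (0)(0.1) + (1)(0.1) + (3)(0.4) + (4)(0.2) + (5)(0.1) + (7)(0.1) = 3.3
E[N²] = (0)²(0.1) + (1)²(0.1) + (3)²(0.4) + (4)²(0.2) + (5)²(0.1) + (7)²(0.1) = 14.3
Var(N) = E[N²] − (E[N])² = 14.3 − (3.3)² = 3.41

3.4100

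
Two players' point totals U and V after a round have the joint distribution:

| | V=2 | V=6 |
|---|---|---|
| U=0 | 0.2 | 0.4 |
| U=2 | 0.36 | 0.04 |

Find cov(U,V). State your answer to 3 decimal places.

E[U] = 0.8,  E[V] = 3.76
E[UV] = 1.92
cov(U,V) = E[UV] − E[U]E[V] = 1.92 − (0.8)(3.76) = -1.088

-1.088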